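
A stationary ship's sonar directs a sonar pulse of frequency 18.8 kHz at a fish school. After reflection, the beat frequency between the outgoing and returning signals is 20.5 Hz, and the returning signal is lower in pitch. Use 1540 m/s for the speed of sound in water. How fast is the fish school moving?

Double Doppler shift off a moving reflector: f₂ = f₀ · (v + u)/(v − u) (u > 0 toward emitter).
Returning signal is lower, so f₂ = f₀ − Δf = 18800 − 20.5 = 18779.5 Hz.
Rearranging, u = v · (f₂ − f₀)/(f₂ + f₀) = 1540 × -20.5/37579.5 ≈ -0.84 m/s.
So the fish school is moving at 0.84 m/s away from the emitter.

0.84 m/s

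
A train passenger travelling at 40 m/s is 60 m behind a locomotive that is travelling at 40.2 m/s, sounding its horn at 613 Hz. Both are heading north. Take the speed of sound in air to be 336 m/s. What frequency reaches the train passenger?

The train passenger is behind, so the locomotive is moving away from it while the train passenger is moving toward the locomotive.
With source receding and observer approaching, f' = f · (v + v_o)/(v + v_s).
f' = 613 × (336 + 40)/(336 + 40.2) = 613 × 376/376.2 ≈ 613 Hz.

613 Hz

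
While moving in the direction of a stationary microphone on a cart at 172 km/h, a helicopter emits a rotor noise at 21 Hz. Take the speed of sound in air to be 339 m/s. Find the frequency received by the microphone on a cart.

24.4 Hz

172 km/h = 47.78 m/s.
Moving source, stationary observer: f' = f · v/(v − v_s) since the source is approaching.
f' = 21 × 339/(339 − 47.78) = 21 × 339/291.2 ≈ 24.4 Hz.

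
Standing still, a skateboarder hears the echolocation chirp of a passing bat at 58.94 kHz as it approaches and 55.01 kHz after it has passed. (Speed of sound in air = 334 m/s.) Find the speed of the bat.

f₁/f₂ = (v + v_s)/(v − v_s), so v_s = v · (f₁ − f₂)/(f₁ + f₂).
v_s = 334 × (58.94 − 55.01)/(58.94 + 55.01) = 334 × 3.93/113.95 ≈ 11.5 m/s.

11.5 m/s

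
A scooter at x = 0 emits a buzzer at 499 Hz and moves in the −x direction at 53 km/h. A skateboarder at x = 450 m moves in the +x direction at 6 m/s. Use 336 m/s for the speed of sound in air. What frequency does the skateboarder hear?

470 Hz

53 km/h = 14.72 m/s.
The observer lies on the +x side, so the source is heading away from the observer and the observer is heading away from the source.
With source receding and observer receding, f' = f · (v − v_o)/(v + v_s).
f' = 499 × (336 − 6)/(336 + 14.72) = 499 × 330/350.72 ≈ 470 Hz.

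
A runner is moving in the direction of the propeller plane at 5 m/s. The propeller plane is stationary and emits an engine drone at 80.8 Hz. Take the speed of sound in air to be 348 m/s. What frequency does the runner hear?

Moving observer, stationary source: f' = f · (v + v_o)/v.
f' = 80.8 × (348 + 5)/348 = 80.8 × 353/348 ≈ 82 Hz.

82 Hz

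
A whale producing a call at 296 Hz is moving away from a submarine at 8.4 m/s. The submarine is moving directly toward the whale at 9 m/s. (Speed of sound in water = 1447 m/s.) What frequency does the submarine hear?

Both move, so f' = f · (v + v_o)/(v + v_s).
f' = 296 × (1447 + 9)/(1447 + 8.4) = 296 × 1456/1455.4 ≈ 296 Hz.

296 Hz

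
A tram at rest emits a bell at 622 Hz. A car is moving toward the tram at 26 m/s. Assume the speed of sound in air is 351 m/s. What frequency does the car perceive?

668 Hz

Only the observer moves, toward the source, so f' = f · (v + v_o)/v.
f' = 622 × (351 + 26)/351 = 622 × 377/351 ≈ 668 Hz.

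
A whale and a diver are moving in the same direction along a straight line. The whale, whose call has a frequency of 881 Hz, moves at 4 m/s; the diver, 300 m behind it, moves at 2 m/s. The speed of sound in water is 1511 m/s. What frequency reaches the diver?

880 Hz

The diver is behind, so the whale is moving away from it while the diver is moving toward the whale.
Both move, so f' = f · (v + v_o)/(v + v_s).
f' = 881 × (1511 + 2)/(1511 + 4) = 881 × 1513/1515 ≈ 880 Hz.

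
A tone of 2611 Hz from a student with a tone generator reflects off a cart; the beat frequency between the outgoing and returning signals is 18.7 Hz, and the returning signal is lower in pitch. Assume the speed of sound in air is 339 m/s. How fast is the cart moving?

Double Doppler shift off a moving reflector: f₂ = f₀ · (v + u)/(v − u) (u > 0 toward emitter).
Returning signal is lower, so f₂ = f₀ − Δf = 2611 − 18.7 = 2592.3 Hz.
Rearranging, u = v · (f₂ − f₀)/(f₂ + f₀) = 339 × -18.7/5203.3 ≈ -1.22 m/s.
So the cart is moving at 1.22 m/s away from the emitter.

1.22 m/s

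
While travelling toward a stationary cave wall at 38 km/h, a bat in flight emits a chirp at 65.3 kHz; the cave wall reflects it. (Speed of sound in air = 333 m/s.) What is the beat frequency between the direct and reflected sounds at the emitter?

38 km/h = 10.56 m/s.
The cave wall receives the sound from a moving source: f₁ = f₀ · v/(v − v_e) = 65.3 × 333/322.44 ≈ 67.44 kHz.
On the return leg the bat in flight is a moving observer: f₂ = f₁ · (v + v_e)/v = 67.44 × 343.56/333 ≈ 69.58 kHz.
Equivalently f₂ = f₀ · (v + v_e)/(v − v_e).
Beat against the emitted tone (with f₀ = 65300 Hz): |f₂ − f₀| = 2v_e·f₀/(v − v_e) = 2 × 10.56 × 65300/322.44 ≈ 4275 Hz.

4275 Hz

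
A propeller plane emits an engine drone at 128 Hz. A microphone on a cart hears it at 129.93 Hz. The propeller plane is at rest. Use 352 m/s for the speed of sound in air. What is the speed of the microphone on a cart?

5.3 m/s

f' > f, so the microphone on a cart is approaching.
f' = f · (v + v_o)/v ⇒ v_o = v · |f'/f − 1|.
v_o = 352 × |129.93/128 − 1| = 352 × 0.01508 ≈ 5.3 m/s.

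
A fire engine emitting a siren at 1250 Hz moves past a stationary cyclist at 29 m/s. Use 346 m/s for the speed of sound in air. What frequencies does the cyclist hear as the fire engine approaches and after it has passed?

1364 Hz approaching; 1153 Hz receding

Approaching: f₁ = f · v/(v − v_s) = 1250 × 346/317 ≈ 1364 Hz.
Receding: f₂ = f · v/(v + v_s) = 1250 × 346/375 ≈ 1153 Hz.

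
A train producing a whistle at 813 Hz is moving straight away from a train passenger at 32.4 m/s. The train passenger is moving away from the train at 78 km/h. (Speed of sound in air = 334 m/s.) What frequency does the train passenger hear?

78 km/h = 21.67 m/s.
Both move, so f' = f · (v − v_o)/(v + v_s).
f' = 813 × (334 − 21.67)/(334 + 32.4) = 813 × 312.33/366.4 ≈ 693 Hz.

693 Hz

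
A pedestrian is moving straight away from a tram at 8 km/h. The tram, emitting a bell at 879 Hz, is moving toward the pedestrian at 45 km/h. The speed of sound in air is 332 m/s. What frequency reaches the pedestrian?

907 Hz

45 km/h = 12.5 m/s; 8 km/h = 2.222 m/s.
With source approaching and observer receding, f' = f · (v − v_o)/(v − v_s).
f' = 879 × (332 − 2.222)/(332 − 12.5) = 879 × 329.78/319.5 ≈ 907 Hz.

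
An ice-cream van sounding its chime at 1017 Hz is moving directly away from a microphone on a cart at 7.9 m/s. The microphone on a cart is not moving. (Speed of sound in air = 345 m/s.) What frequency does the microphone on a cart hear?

994 Hz

With the source moving away from a stationary observer, f' = f · v/(v + v_s).
f' = 1017 × 345/(345 + 7.9) = 1017 × 345/352.9 ≈ 994 Hz.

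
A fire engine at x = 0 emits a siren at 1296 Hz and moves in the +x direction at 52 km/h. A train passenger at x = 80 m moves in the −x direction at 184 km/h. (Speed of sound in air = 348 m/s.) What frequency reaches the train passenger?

1551 Hz

52 km/h = 14.44 m/s; 184 km/h = 51.11 m/s.
The observer lies on the +x side, so the source is heading toward the observer and the observer is heading toward the source.
With source approaching and observer approaching, f' = f · (v + v_o)/(v − v_s).
f' = 1296 × (348 + 51.11)/(348 − 14.44) = 1296 × 399.11/333.56 ≈ 1551 Hz.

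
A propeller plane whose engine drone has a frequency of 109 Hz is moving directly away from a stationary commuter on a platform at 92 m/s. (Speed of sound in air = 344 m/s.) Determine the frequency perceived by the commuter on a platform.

86 Hz

Moving source, stationary observer: f' = f · v/(v + v_s) since the source is receding.
f' = 109 × 344/(344 + 92) = 109 × 344/436 ≈ 86 Hz.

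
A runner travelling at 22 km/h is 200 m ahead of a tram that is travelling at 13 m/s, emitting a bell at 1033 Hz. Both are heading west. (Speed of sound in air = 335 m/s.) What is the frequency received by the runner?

22 km/h = 6.111 m/s.
The runner is ahead, so the tram is moving toward it while the runner is moving away from the tram.
With source approaching and observer receding, f' = f · (v − v_o)/(v − v_s).
f' = 1033 × (335 − 6.111)/(335 − 13) = 1033 × 328.89/322 ≈ 1055 Hz.

1055 Hz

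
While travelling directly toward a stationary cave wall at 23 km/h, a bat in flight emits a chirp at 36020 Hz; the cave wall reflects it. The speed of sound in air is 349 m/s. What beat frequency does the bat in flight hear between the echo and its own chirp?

1343 Hz

23 km/h = 6.389 m/s.
The cave wall receives the sound from a moving source: f₁ = f₀ · v/(v − v_e) = 36020 × 349/342.61 ≈ 36692 Hz.
On the return leg the bat in flight is a moving observer: f₂ = f₁ · (v + v_e)/v = 36692 × 355.39/349 ≈ 37363 Hz.
Beat against the emitted tone: |f₂ − f₀| = 2v_e·f₀/(v − v_e) = 2 × 6.389 × 36020/342.61 ≈ 1343 Hz.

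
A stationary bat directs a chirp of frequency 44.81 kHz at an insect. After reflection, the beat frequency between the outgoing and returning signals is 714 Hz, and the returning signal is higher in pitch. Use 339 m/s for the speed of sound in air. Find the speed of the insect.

Double Doppler shift off a moving reflector: f₂ = f₀ · (v + u)/(v − u) (u > 0 toward emitter).
Returning signal is higher, so f₂ = f₀ + Δf = 44810 + 714 = 45524 Hz.
Rearranging, u = v · (f₂ − f₀)/(f₂ + f₀) = 339 × 714/90334 ≈ 2.68 m/s.
So the insect is moving at 2.68 m/s toward the emitter.

2.68 m/s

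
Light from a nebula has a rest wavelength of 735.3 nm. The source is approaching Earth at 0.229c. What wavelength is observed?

582.4 nm

Relativistic Doppler for wavelength: λ' = λ₀ · √((1 − β)/(1 + β)).
λ' = 735.3 × √(0.7710/1.2290) = 735.3 × 0.79205 ≈ 582.4 nm.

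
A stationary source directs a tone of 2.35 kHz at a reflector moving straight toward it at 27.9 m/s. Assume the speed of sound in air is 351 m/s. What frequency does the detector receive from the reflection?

At the reflector (a moving observer), f₁ = f₀ · (v + u)/v = 2.35 × 378.9/351 ≈ 2.54 kHz.
The reflection then acts as a moving source: f₂ = f₁ · v/(v − u) ≈ 2.76 kHz.

2.76 kHz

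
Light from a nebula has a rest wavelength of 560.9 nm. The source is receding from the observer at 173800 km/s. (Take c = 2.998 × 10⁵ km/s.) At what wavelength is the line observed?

β = v/c = 173800/299800 = 0.5797.
Relativistic Doppler for wavelength: λ' = λ₀ · √((1 + β)/(1 − β)).
λ' = 560.9 × √(1.5797/0.4203) = 560.9 × 1.93874 ≈ 1087.4 nm.

1087.4 nm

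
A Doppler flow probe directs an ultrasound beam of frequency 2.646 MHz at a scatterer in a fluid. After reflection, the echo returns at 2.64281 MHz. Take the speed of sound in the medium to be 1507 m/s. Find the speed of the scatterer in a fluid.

Double Doppler shift off a moving reflector: f₂ = f₀ · (v + u)/(v − u) (u > 0 toward emitter).
Rearranging, u = v · (f₂ − f₀)/(f₂ + f₀) = 1507 × -0.00319/5.28881 ≈ -0.91 m/s.
So the scatterer in a fluid is moving at 0.91 m/s away from the emitter.

0.91 m/s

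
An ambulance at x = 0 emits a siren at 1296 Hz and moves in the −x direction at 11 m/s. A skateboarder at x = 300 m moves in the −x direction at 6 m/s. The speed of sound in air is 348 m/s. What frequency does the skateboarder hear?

The observer lies on the +x side, so the source is heading away from the observer and the observer is heading toward the source.
With source receding and observer approaching, f' = f · (v + v_o)/(v + v_s).
f' = 1296 × (348 + 6)/(348 + 11) = 1296 × 354/359 ≈ 1278 Hz.

1278 Hz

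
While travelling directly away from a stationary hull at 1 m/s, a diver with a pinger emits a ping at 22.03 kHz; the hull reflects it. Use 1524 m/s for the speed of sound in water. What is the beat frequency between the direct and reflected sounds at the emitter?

28.9 Hz

The hull receives the sound from a moving source: f₁ = f₀ · v/(v + v_e) = 22.03 × 1524/1525 ≈ 22.0156 kHz.
On the return leg the diver with a pinger is a moving observer: f₂ = f₁ · (v − v_e)/v = 22.0156 × 1523/1524 ≈ 22.0011 kHz.
Equivalently f₂ = f₀ · (v − v_e)/(v + v_e).
Beat against the emitted tone (with f₀ = 22030 Hz): |f₂ − f₀| = 2v_e·f₀/(v + v_e) = 2 × 1 × 22030/1525 ≈ 28.9 Hz.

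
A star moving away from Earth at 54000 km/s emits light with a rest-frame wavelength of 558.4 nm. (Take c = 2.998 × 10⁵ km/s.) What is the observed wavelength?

β = v/c = 54000/299800 = 0.1801.
Relativistic Doppler for wavelength: λ' = λ₀ · √((1 + β)/(1 − β)).
λ' = 558.4 × √(1.1801/0.8199) = 558.4 × 1.19974 ≈ 669.9 nm.

669.9 nm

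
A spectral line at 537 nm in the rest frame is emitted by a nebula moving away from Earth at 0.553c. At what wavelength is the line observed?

1000.9 nm

Relativistic Doppler for wavelength: λ' = λ₀ · √((1 + β)/(1 − β)).
λ' = 537 × √(1.5530/0.4470) = 537 × 1.86394 ≈ 1000.9 nm.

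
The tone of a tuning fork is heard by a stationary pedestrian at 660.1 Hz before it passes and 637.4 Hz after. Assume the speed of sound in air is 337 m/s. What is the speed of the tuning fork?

f₁/f₂ = (v + v_s)/(v − v_s), so v_s = v · (f₁ − f₂)/(f₁ + f₂).
v_s = 337 × (660.1 − 637.4)/(660.1 + 637.4) = 337 × 22.7/1297.5 ≈ 5.9 m/s.

5.9 m/s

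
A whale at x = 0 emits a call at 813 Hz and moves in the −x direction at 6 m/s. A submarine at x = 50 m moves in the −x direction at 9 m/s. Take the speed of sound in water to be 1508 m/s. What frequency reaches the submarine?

The observer lies on the +x side, so the source is heading away from the observer and the observer is heading toward the source.
With source receding and observer approaching, f' = f · (v + v_o)/(v + v_s).
f' = 813 × (1508 + 9)/(1508 + 6) = 813 × 1517/1514 ≈ 815 Hz.

815 Hz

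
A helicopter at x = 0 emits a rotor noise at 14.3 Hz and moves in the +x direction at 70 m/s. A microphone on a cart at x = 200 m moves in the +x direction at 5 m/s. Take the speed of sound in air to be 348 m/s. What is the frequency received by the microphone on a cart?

The observer lies on the +x side, so the source is heading toward the observer and the observer is heading away from the source.
With source approaching and observer receding, f' = f · (v − v_o)/(v − v_s).
f' = 14.3 × (348 − 5)/(348 − 70) = 14.3 × 343/278 ≈ 17.6 Hz.

17.6 Hz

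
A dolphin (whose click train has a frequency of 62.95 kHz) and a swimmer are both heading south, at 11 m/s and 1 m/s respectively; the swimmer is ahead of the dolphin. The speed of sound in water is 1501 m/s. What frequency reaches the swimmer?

The swimmer is ahead, so the dolphin is moving toward it while the swimmer is moving away from the dolphin.
Both move, so f' = f · (v − v_o)/(v − v_s).
f' = 62.95 × (1501 − 1)/(1501 − 11) = 62.95 × 1500/1490 ≈ 63.4 kHz.

63.4 kHz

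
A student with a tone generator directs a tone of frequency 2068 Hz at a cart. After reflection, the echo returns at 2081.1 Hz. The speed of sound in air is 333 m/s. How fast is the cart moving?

1.05 m/s

Double Doppler shift off a moving reflector: f₂ = f₀ · (v + u)/(v − u) (u > 0 toward emitter).
Rearranging, u = v · (f₂ − f₀)/(f₂ + f₀) = 333 × 13.1/4149.1 ≈ 1.05 m/s.
So the cart is moving at 1.05 m/s toward the emitter.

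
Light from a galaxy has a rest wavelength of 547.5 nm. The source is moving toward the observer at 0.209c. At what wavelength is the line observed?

Relativistic Doppler for wavelength: λ' = λ₀ · √((1 − β)/(1 + β)).
λ' = 547.5 × √(0.7910/1.2090) = 547.5 × 0.80886 ≈ 442.9 nm.

442.9 nm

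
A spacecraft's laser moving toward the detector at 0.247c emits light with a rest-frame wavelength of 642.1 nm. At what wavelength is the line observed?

Relativistic Doppler for wavelength: λ' = λ₀ · √((1 − β)/(1 + β)).
λ' = 642.1 × √(0.7530/1.2470) = 642.1 × 0.77708 ≈ 499.0 nm.

499.0 nm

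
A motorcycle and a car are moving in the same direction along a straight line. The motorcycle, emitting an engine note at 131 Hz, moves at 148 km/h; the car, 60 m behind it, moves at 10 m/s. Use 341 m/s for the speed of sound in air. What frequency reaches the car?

148 km/h = 41.11 m/s.
The car is behind, so the motorcycle is moving away from it while the car is moving toward the motorcycle.
Both move, so f' = f · (v + v_o)/(v + v_s).
f' = 131 × (341 + 10)/(341 + 41.11) = 131 × 351/382.11 ≈ 120 Hz.

120 Hz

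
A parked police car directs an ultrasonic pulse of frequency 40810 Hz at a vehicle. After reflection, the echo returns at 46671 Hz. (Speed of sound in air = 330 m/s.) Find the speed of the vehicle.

22.1 m/s

Double Doppler shift off a moving reflector: f₂ = f₀ · (v + u)/(v − u) (u > 0 toward emitter).
Rearranging, u = v · (f₂ − f₀)/(f₂ + f₀) = 330 × 5861/87481 ≈ 22.1 m/s.
So the vehicle is moving at 22.1 m/s toward the emitter.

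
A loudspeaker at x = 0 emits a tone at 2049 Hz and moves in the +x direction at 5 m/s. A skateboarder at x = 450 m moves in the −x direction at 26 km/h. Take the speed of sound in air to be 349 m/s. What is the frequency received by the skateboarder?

2122 Hz

26 km/h = 7.222 m/s.
The observer lies on the +x side, so the source is heading toward the observer and the observer is heading toward the source.
General Doppler shift: f' = f · (v + v_o)/(v − v_s).
f' = 2049 × (349 + 7.222)/(349 − 5) = 2049 × 356.22/344 ≈ 2122 Hz.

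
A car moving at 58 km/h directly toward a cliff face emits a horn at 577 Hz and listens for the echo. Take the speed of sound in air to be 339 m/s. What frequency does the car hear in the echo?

58 km/h = 16.11 m/s.
The cliff face receives the sound from a moving source: f₁ = f₀ · v/(v − v_e) = 577 × 339/322.89 ≈ 606 Hz.
On the return leg the car is a moving observer: f₂ = f₁ · (v + v_e)/v = 606 × 355.11/339 ≈ 635 Hz.

635 Hz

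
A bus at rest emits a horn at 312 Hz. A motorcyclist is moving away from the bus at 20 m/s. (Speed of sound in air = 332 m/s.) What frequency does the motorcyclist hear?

Moving observer, stationary source: f' = f · (v − v_o)/v.
f' = 312 × (332 − 20)/332 = 312 × 312/332 ≈ 293 Hz.

293 Hz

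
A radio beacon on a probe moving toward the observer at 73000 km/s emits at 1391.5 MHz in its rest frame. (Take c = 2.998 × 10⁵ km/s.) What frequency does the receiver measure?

1784.0 MHz

β = v/c = 73000/299800 = 0.2435.
Relativistic Doppler for frequency: f' = f₀ · √((1 + β)/(1 − β)).
f' = 1391.5 × √(1.2435/0.7565) = 1391.5 × 1.28208 ≈ 1784.0 MHz.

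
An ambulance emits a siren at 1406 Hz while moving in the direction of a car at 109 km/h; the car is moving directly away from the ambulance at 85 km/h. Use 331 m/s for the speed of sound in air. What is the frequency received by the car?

1437 Hz

109 km/h = 30.28 m/s; 85 km/h = 23.61 m/s.
With source approaching and observer receding, f' = f · (v − v_o)/(v − v_s).
f' = 1406 × (331 − 23.61)/(331 − 30.28) = 1406 × 307.39/300.72 ≈ 1437 Hz.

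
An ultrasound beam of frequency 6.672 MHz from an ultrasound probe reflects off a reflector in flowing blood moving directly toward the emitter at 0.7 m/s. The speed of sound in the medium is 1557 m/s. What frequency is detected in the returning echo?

6.678 MHz

At the reflector in flowing blood (a moving observer), f₁ = f₀ · (v + u)/v = 6.672 × 1557.7/1557 ≈ 6.675 MHz.
The reflection then acts as a moving source: f₂ = f₁ · v/(v − u) ≈ 6.678 MHz.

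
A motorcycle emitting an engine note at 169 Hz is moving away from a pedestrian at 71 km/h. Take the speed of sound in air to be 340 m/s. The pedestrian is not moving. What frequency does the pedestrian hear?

71 km/h = 19.72 m/s.
Only the source moves, away from the listener, so f' = f · v/(v + v_s).
f' = 169 × 340/(340 + 19.72) = 169 × 340/359.7 ≈ 160 Hz.

160 Hz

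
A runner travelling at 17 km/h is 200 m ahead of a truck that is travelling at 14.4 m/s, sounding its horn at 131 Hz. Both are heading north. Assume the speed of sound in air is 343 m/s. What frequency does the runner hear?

135 Hz

17 km/h = 4.722 m/s.
The runner is ahead, so the truck is moving toward it while the runner is moving away from the truck.
Both move, so f' = f · (v − v_o)/(v − v_s).
f' = 131 × (343 − 4.722)/(343 − 14.4) = 131 × 338.28/328.6 ≈ 135 Hz.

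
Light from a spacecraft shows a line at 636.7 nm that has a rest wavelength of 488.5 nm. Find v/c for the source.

λ'/λ₀ = 1.3034 > 1 (redshift), so the source is receding.
λ'/λ₀ = √((1 + β)/(1 − β)) for a receding source ⇒ β = (r² − 1)/(r² + 1) with r = λ'/λ₀.
β = (1.6988 − 1)/(1.6988 + 1) ≈ 0.259.

0.259c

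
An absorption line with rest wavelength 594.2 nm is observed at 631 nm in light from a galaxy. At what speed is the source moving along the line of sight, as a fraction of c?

λ'/λ₀ = 1.0619 > 1 (redshift), so the source is receding.
λ'/λ₀ = √((1 + β)/(1 − β)) for a receding source ⇒ β = (r² − 1)/(r² + 1) with r = λ'/λ₀.
β = (1.1277 − 1)/(1.1277 + 1) ≈ 0.060.

0.060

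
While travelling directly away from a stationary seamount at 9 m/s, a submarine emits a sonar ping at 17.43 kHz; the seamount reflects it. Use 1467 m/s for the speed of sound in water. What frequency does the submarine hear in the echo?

The seamount receives the sound from a moving source: f₁ = f₀ · v/(v + v_e) = 17.43 × 1467/1476 ≈ 17.32 kHz.
On the return leg the submarine is a moving observer: f₂ = f₁ · (v − v_e)/v = 17.32 × 1458/1467 ≈ 17.22 kHz.

17.22 kHz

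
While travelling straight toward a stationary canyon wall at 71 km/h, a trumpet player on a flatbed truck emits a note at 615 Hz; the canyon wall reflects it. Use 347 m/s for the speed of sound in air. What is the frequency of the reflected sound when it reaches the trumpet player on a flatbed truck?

689 Hz

71 km/h = 19.72 m/s.
The canyon wall receives the sound from a moving source: f₁ = f₀ · v/(v − v_e) = 615 × 347/327.28 ≈ 652 Hz.
On the return leg the trumpet player on a flatbed truck is a moving observer: f₂ = f₁ · (v + v_e)/v = 652 × 366.72/347 ≈ 689 Hz.
Equivalently f₂ = f₀ · (v + v_e)/(v − v_e).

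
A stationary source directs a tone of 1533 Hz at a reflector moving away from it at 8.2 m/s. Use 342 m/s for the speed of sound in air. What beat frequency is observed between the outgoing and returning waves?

The reflector first receives the wave as a moving observer: f₁ = f₀ · (v − u)/v = 1533 × (342 − 8.2)/342 ≈ 1496.2 Hz.
The reflection then acts as a moving source: f₂ = f₁ · v/(v + u) ≈ 1461.2 Hz.
Equivalently f₂ = f₀ · (v − u)/(v + u).
Beat frequency: |f₂ − f₀| = 2u·f₀/(v + u) = 2 × 8.2 × 1533/350.2 ≈ 72 Hz.

72 Hz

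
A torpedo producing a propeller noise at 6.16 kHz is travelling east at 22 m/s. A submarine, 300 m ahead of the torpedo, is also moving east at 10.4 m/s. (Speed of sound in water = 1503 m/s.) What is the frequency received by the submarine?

The submarine is ahead, so the torpedo is moving toward it while the submarine is moving away from the torpedo.
With source approaching and observer receding, f' = f · (v − v_o)/(v − v_s).
f' = 6.16 × (1503 − 10.4)/(1503 − 22) = 6.16 × 1492.6/1481 ≈ 6.21 kHz.

6.21 kHz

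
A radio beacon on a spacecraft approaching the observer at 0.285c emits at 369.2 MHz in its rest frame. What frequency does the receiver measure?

Relativistic Doppler for frequency: f' = f₀ · √((1 + β)/(1 − β)).
f' = 369.2 × √(1.2850/0.7150) = 369.2 × 1.34060 ≈ 494.9 MHz.

494.9 MHz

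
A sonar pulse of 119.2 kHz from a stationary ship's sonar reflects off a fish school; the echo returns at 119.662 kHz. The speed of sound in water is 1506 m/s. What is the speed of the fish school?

Double Doppler shift off a moving reflector: f₂ = f₀ · (v + u)/(v − u) (u > 0 toward emitter).
Rearranging, u = v · (f₂ − f₀)/(f₂ + f₀) = 1506 × 0.462/238.862 ≈ 2.91 m/s.
So the fish school is moving at 2.91 m/s toward the emitter.

2.91 m/s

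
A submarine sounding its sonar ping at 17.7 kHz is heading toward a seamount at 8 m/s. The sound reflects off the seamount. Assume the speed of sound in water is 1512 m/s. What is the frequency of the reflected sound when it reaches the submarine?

The seamount receives the sound from a moving source: f₁ = f₀ · v/(v − v_e) = 17.7 × 1512/1504 ≈ 17.79 kHz.
On the return leg the submarine is a moving observer: f₂ = f₁ · (v + v_e)/v = 17.79 × 1520/1512 ≈ 17.89 kHz.
Equivalently f₂ = f₀ · (v + v_e)/(v − v_e).

17.89 kHz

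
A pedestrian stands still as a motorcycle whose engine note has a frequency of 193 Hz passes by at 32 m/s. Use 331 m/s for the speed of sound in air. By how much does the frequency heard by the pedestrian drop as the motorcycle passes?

37.7 Hz

Approaching: f₁ = f · v/(v − v_s) = 193 × 331/299 ≈ 213.7 Hz.
Receding: f₂ = f · v/(v + v_s) = 193 × 331/363 ≈ 176.0 Hz.
Drop: f₁ − f₂ = 2f·v·v_s/(v² − v_s²) = 2 × 193 × 331 × 32/(331² − 32²) ≈ 37.7 Hz.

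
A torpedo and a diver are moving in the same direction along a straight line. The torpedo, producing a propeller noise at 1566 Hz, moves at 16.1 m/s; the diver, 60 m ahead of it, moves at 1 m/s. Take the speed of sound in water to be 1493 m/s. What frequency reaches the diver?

The diver is ahead, so the torpedo is moving toward it while the diver is moving away from the torpedo.
With source approaching and observer receding, f' = f · (v − v_o)/(v − v_s).
f' = 1566 × (1493 − 1)/(1493 − 16.1) = 1566 × 1492/1476.9 ≈ 1582 Hz.

1582 Hz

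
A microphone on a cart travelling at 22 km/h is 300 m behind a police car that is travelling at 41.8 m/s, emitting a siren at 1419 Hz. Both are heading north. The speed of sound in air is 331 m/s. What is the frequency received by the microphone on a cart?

22 km/h = 6.111 m/s.
The microphone on a cart is behind, so the police car is moving away from it while the microphone on a cart is moving toward the police car.
Both move, so f' = f · (v + v_o)/(v + v_s).
f' = 1419 × (331 + 6.111)/(331 + 41.8) = 1419 × 337.11/372.8 ≈ 1283 Hz.

1283 Hz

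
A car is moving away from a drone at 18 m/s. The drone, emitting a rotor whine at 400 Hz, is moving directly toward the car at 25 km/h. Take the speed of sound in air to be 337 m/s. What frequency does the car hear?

25 km/h = 6.944 m/s.
With source approaching and observer receding, f' = f · (v − v_o)/(v − v_s).
f' = 400 × (337 − 18)/(337 − 6.944) = 400 × 319/330.06 ≈ 387 Hz.

387 Hz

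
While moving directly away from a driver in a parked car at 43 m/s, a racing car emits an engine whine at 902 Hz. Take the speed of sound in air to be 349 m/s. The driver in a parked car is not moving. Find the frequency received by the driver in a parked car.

803 Hz

Only the source moves, away from the listener, so f' = f · v/(v + v_s).
f' = 902 × 349/(349 + 43) = 902 × 349/392 ≈ 803 Hz.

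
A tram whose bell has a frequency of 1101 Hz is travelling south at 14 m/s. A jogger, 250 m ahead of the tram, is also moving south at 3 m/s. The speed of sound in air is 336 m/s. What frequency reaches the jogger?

The jogger is ahead, so the tram is moving toward it while the jogger is moving away from the tram.
With source approaching and observer receding, f' = f · (v − v_o)/(v − v_s).
f' = 1101 × (336 − 3)/(336 − 14) = 1101 × 333/322 ≈ 1139 Hz.

1139 Hz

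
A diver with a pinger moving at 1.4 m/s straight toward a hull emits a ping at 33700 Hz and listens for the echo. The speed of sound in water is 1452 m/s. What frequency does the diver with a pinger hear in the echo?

The hull receives the sound from a moving source: f₁ = f₀ · v/(v − v_e) = 33700 × 1452/1450.6 ≈ 33733 Hz.
On the return leg the diver with a pinger is a moving observer: f₂ = f₁ · (v + v_e)/v = 33733 × 1453.4/1452 ≈ 33765 Hz.
Equivalently f₂ = f₀ · (v + v_e)/(v − v_e).

33765 Hz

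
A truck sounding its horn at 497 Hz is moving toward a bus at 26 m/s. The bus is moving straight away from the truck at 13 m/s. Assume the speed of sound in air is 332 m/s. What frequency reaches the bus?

General Doppler shift: f' = f · (v − v_o)/(v − v_s).
f' = 497 × (332 − 13)/(332 − 26) = 497 × 319/306 ≈ 518 Hz.

518 Hz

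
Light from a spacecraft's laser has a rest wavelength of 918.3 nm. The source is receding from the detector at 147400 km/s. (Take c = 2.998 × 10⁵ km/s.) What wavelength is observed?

β = v/c = 147400/299800 = 0.4917.
Relativistic Doppler for wavelength: λ' = λ₀ · √((1 + β)/(1 − β)).
λ' = 918.3 × √(1.4917/0.5083) = 918.3 × 1.71300 ≈ 1573.1 nm.

1573.1 nm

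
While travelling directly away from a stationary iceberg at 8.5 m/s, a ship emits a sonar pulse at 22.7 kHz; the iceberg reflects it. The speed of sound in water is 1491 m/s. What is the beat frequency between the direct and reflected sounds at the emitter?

The iceberg receives the sound from a moving source: f₁ = f₀ · v/(v + v_e) = 22.7 × 1491/1499.5 ≈ 22.571 kHz.
On the return leg the ship is a moving observer: f₂ = f₁ · (v − v_e)/v = 22.571 × 1482.5/1491 ≈ 22.443 kHz.
Equivalently f₂ = f₀ · (v − v_e)/(v + v_e).
Beat against the emitted tone (with f₀ = 22700 Hz): |f₂ − f₀| = 2v_e·f₀/(v + v_e) = 2 × 8.5 × 22700/1499.5 ≈ 257 Hz.

257 Hz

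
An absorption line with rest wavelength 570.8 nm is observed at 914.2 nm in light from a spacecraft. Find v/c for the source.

0.439

λ'/λ₀ = 1.6016 > 1 (redshift), so the source is receding.
λ'/λ₀ = √((1 + β)/(1 − β)) for a receding source ⇒ β = (r² − 1)/(r² + 1) with r = λ'/λ₀.
β = (2.5652 − 1)/(2.5652 + 1) ≈ 0.439.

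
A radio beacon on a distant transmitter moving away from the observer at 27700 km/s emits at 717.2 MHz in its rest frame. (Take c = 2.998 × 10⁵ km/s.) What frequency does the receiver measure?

β = v/c = 27700/299800 = 0.0924.
Relativistic Doppler for frequency: f' = f₀ · √((1 − β)/(1 + β)).
f' = 717.2 × √(0.9076/1.0924) = 717.2 × 0.91150 ≈ 653.7 MHz.

653.7 MHz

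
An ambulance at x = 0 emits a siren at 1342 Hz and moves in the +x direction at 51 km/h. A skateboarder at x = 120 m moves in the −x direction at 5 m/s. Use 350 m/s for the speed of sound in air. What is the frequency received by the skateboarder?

51 km/h = 14.17 m/s.
The observer lies on the +x side, so the source is heading toward the observer and the observer is heading toward the source.
General Doppler shift: f' = f · (v + v_o)/(v − v_s).
f' = 1342 × (350 + 5)/(350 − 14.17) = 1342 × 355/335.83 ≈ 1419 Hz.

1419 Hz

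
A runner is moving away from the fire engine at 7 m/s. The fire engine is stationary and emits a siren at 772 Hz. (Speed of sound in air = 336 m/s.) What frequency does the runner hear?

Moving observer, stationary source: f' = f · (v − v_o)/v.
f' = 772 × (336 − 7)/336 = 772 × 329/336 ≈ 756 Hz.

756 Hz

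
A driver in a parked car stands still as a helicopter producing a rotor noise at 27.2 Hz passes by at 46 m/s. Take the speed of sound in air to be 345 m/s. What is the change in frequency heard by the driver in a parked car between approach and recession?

7.38 Hz

Approaching: f₁ = f · v/(v − v_s) = 27.2 × 345/299 ≈ 31.38 Hz.
Receding: f₂ = f · v/(v + v_s) = 27.2 × 345/391 ≈ 24.00 Hz.
Drop: f₁ − f₂ = 2f·v·v_s/(v² − v_s²) = 2 × 27.2 × 345 × 46/(345² − 46²) ≈ 7.38 Hz.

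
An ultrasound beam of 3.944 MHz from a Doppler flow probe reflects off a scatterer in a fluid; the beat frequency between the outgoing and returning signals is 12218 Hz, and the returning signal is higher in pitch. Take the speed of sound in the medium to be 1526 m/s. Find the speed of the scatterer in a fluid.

Double Doppler shift off a moving reflector: f₂ = f₀ · (v + u)/(v − u) (u > 0 toward emitter).
Returning signal is higher, so f₂ = f₀ + Δf = 3944000 + 12218 = 3956218 Hz.
Rearranging, u = v · (f₂ − f₀)/(f₂ + f₀) = 1526 × 12218/7900218 ≈ 2.36 m/s.
So the scatterer in a fluid is moving at 2.36 m/s toward the emitter.

2.36 m/s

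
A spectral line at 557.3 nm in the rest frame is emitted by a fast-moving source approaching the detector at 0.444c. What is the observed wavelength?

345.8 nm

Relativistic Doppler for wavelength: λ' = λ₀ · √((1 − β)/(1 + β)).
λ' = 557.3 × √(0.5560/1.4440) = 557.3 × 0.62052 ≈ 345.8 nm.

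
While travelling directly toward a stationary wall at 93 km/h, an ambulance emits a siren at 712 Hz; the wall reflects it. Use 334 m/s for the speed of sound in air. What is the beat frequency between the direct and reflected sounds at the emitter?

119 Hz

93 km/h = 25.83 m/s.
The wall receives the sound from a moving source: f₁ = f₀ · v/(v − v_e) = 712 × 334/308.17 ≈ 771.7 Hz.
On the return leg the ambulance is a moving observer: f₂ = f₁ · (v + v_e)/v = 771.7 × 359.83/334 ≈ 831.4 Hz.
Beat against the emitted tone: |f₂ − f₀| = 2v_e·f₀/(v − v_e) = 2 × 25.83 × 712/308.17 ≈ 119 Hz.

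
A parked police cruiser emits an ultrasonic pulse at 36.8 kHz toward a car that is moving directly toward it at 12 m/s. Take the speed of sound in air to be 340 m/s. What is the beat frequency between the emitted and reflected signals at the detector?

2693 Hz

The car first receives the wave as a moving observer: f₁ = f₀ · (v + u)/v = 36.8 × (340 + 12)/340 ≈ 38.10 kHz.
The reflection then acts as a moving source: f₂ = f₁ · v/(v − u) ≈ 39.49 kHz.
Equivalently f₂ = f₀ · (v + u)/(v − u).
Beat frequency (with f₀ = 36800 Hz): |f₂ − f₀| = 2u·f₀/(v − u) = 2 × 12 × 36800/328 ≈ 2693 Hz.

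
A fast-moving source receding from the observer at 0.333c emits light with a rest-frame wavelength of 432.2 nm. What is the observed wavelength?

Relativistic Doppler for wavelength: λ' = λ₀ · √((1 + β)/(1 − β)).
λ' = 432.2 × √(1.3330/0.6670) = 432.2 × 1.41368 ≈ 611.0 nm.

611.0 nm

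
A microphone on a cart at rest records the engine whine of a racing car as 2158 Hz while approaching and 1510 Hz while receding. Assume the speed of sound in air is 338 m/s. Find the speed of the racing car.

f₁/f₂ = (v + v_s)/(v − v_s), so v_s = v · (f₁ − f₂)/(f₁ + f₂).
v_s = 338 × (2158 − 1510)/(2158 + 1510) = 338 × 648/3668 ≈ 60 m/s.

60 m/s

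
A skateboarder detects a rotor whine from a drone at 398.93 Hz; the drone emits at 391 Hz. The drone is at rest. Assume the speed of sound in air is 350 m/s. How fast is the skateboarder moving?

f' > f, so the skateboarder is approaching.
f' = f · (v + v_o)/v ⇒ v_o = v · |f'/f − 1|.
v_o = 350 × |398.93/391 − 1| = 350 × 0.02028 ≈ 7.1 m/s.

7.1 m/s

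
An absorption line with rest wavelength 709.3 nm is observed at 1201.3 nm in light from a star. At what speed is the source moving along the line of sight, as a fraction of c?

0.483

λ'/λ₀ = 1.6936 > 1 (redshift), so the source is receding.
λ'/λ₀ = √((1 + β)/(1 − β)) for a receding source ⇒ β = (r² − 1)/(r² + 1) with r = λ'/λ₀.
β = (2.8684 − 1)/(2.8684 + 1) ≈ 0.483.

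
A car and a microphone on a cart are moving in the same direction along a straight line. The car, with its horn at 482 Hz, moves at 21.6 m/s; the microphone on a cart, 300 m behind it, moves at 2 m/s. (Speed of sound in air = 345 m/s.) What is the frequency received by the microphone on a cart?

The microphone on a cart is behind, so the car is moving away from it while the microphone on a cart is moving toward the car.
With source receding and observer approaching, f' = f · (v + v_o)/(v + v_s).
f' = 482 × (345 + 2)/(345 + 21.6) = 482 × 347/366.6 ≈ 456 Hz.

456 Hz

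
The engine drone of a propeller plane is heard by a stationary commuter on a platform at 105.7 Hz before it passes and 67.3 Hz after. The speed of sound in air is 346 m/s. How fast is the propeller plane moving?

77 m/s

f₁/f₂ = (v + v_s)/(v − v_s), so v_s = v · (f₁ − f₂)/(f₁ + f₂).
v_s = 346 × (105.7 − 67.3)/(105.7 + 67.3) = 346 × 38.4/173.0 ≈ 77 m/s.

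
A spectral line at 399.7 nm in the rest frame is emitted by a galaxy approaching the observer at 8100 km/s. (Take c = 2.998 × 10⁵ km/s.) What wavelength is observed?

β = v/c = 8100/299800 = 0.0270.
Relativistic Doppler for wavelength: λ' = λ₀ · √((1 − β)/(1 + β)).
λ' = 399.7 × √(0.9730/1.0270) = 399.7 × 0.97334 ≈ 389.0 nm.

389.0 nm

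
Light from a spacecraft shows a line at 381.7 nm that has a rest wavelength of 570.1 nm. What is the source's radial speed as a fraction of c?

0.381c

λ'/λ₀ = 0.6695 < 1 (blueshift), so the source is approaching.
λ'/λ₀ = √((1 − β)/(1 + β)) for an approaching source ⇒ β = (1 − r²)/(1 + r²) with r = λ'/λ₀.
β = (1 − 0.4483)/(1 + 0.4483) ≈ 0.381.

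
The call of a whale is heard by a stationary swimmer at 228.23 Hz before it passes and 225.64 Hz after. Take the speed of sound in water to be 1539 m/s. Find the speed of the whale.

f₁/f₂ = (v + v_s)/(v − v_s), so v_s = v · (f₁ − f₂)/(f₁ + f₂).
v_s = 1539 × (228.23 − 225.64)/(228.23 + 225.64) = 1539 × 2.59/453.87 ≈ 8.8 m/s.

8.8 m/s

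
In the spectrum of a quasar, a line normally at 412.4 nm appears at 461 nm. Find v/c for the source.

λ'/λ₀ = 1.1178 > 1 (redshift), so the source is receding.
λ'/λ₀ = √((1 + β)/(1 − β)) for a receding source ⇒ β = (r² − 1)/(r² + 1) with r = λ'/λ₀.
β = (1.2496 − 1)/(1.2496 + 1) ≈ 0.111.

0.111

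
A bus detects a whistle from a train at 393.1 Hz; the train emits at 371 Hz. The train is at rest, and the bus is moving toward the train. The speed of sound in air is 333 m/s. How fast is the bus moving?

f' = f · (v + v_o)/v ⇒ v_o = v · |f'/f − 1|.
v_o = 333 × |393.1/371 − 1| = 333 × 0.05957 ≈ 19.8 m/s.

19.8 m/s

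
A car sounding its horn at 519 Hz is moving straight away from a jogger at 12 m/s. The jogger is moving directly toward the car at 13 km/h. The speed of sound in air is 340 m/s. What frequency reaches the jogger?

507 Hz

13 km/h = 3.611 m/s.
General Doppler shift: f' = f · (v + v_o)/(v + v_s).
f' = 519 × (340 + 3.611)/(340 + 12) = 519 × 343.61/352 ≈ 507 Hz.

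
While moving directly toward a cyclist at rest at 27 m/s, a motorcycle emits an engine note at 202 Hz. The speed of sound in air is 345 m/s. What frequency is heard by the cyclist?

219 Hz

Moving source, stationary observer: f' = f · v/(v − v_s) since the source is approaching.
f' = 202 × 345/(345 − 27) = 202 × 345/318 ≈ 219 Hz.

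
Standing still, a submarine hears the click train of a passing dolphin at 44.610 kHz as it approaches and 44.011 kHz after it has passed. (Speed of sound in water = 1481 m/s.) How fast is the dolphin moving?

f₁/f₂ = (v + v_s)/(v − v_s), so v_s = v · (f₁ − f₂)/(f₁ + f₂).
v_s = 1481 × (44.610 − 44.011)/(44.610 + 44.011) = 1481 × 0.599/88.621 ≈ 10.0 m/s.

10.0 m/s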